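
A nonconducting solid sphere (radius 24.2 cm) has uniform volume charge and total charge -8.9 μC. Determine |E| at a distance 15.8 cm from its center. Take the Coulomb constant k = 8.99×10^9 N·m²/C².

|E| ≈ 8.92e5 V/m

Use a concentric Gaussian sphere at r = 15.8 cm (r < R).
For a uniform sphere the enclosed fraction is (r/R)³, so Q_enc = (-8.9 μC)(0.158/0.242)³ = -2.477×10^-6 C.
Since E is radial and uniform over the Gaussian sphere, Φ = E·4πr² = Q_enc/ε₀.
E = k|Q_enc|/r² = (8.99×10^9)(2.477×10^-6)/(0.158)² = 8.92×10^5 N/C.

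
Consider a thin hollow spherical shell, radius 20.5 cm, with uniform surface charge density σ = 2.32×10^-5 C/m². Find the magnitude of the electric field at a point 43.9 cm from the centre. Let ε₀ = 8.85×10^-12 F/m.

By spherical symmetry E is radial; choose a Gaussian sphere of radius r = 43.9 cm (r > 20.5 cm).
The entire shell is enclosed: Q_enc = σ·4πR² = (2.32e-5)·4π·(0.205)² = 1.225×10^-5 C.
Applying ∮E·dA = Q_enc/ε₀ with Φ = E(4πr²):
E = |Q_enc|/(4πε₀r²) = (1.225×10^-5)/(4π·8.85×10^-12·(0.439)²) = 5.72e5 N/C.

E = 5.72×10^5 N/C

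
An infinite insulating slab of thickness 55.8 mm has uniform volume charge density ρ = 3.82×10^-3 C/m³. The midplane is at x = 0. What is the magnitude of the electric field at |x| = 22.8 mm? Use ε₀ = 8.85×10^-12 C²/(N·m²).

By symmetry E is perpendicular to the slab. A Gaussian pillbox from −22.8 mm to +22.8 mm (face area A) lies entirely within the slab.
Q_enc = ρ·(2x)·A and flux = 2EA, so 2EA = 2ρxA/ε₀ ⇒ E = |ρ|x/ε₀.
E = (3.82×10^-3)(0.0228)/(8.85×10^-12) = 9.84×10^6 N/C.

E ≈ 9.84×10^6 V/m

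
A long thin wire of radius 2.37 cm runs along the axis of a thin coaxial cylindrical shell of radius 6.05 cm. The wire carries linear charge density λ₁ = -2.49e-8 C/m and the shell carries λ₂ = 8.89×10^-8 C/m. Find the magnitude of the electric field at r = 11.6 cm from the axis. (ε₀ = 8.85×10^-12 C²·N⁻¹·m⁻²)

E = 9.92×10^3 V/m

Choose a coaxial cylinder of radius r = 11.6 cm (arbitrary length L) as the Gaussian surface (r > 6.05 cm, enclosing both).
λ_enc = λ₁ + λ₂ = (-2.49×10^-8) + (8.89×10^-8) = 6.40×10^-8 C/m.
Gauss's law: E·2πrL = λ_enc L/ε₀.
E = |λ_enc|/(2πε₀r) = (6.40×10^-8)/(2π·8.85×10^-12·0.116) = 9.92×10^3 N/C.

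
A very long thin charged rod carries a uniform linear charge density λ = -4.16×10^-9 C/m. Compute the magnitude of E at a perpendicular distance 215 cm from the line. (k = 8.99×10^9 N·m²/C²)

E = 34.8 V/m

Take a coaxial cylindrical Gaussian surface of radius r = 215 cm and length L.
Q_enc = λL, so λ_enc = -4.16×10^-9 C/m.
Gauss's law: E·2πrL = λ_enc L/ε₀.
E = 2k|λ_enc|/r = 2(8.99×10^9)(4.16×10^-9)/(2.15) = 34.8 N/C.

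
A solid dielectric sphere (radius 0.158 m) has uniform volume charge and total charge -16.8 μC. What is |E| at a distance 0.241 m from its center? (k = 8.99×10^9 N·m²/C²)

E ≈ 2.60e6 N/C

Use a concentric Gaussian sphere at r = 0.241 m (r > R, so the entire charge is enclosed).
Q_enc = -16.8 μC = -1.68e-5 C.
By Gauss's law, ∮E·dA = E·4πr² = Q_enc/ε₀.
E = k|Q_enc|/r² = (8.99×10^9)(1.68×10^-5)/(0.241)² = 2.60×10^6 N/C.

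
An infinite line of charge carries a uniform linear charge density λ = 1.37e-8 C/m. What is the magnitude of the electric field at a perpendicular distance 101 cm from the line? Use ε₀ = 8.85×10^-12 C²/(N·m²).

E ≈ 244 N/C

Take a coaxial cylindrical Gaussian surface of radius r = 101 cm and length L.
Q_enc = λL, so λ_enc = 1.37×10^-8 C/m.
Since E is radial and uniform over the curved surface, Φ = E·2πrL = Q_enc/ε₀ = λ_enc L/ε₀.
E = |λ_enc|/(2πε₀r) = (1.37×10^-8)/(2π·8.85×10^-12·1.01) = 244 N/C.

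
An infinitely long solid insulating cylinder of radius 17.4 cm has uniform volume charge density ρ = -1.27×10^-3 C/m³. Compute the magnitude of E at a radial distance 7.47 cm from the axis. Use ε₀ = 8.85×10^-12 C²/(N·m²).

Choose a coaxial cylinder of radius r = 7.47 cm (arbitrary length L) as the Gaussian surface (r < R).
Charge inside radius r per length L is ρ·πr²·L, so λ_enc = ρπr² = -2.226×10^-5 C/m.
By Gauss's law (flux through the curved wall only), E·2πrL = λ_enc L/ε₀.
E = |λ_enc|/(2πε₀r) = (2.226×10^-5)/(2π·8.85×10^-12·0.0747) = 5.36×10^6 N/C.

E = 5.36×10^6 V/m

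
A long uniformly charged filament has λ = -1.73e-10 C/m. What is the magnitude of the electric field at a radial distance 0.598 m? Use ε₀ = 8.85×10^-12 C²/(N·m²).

E ≈ 5.2 V/m

By cylindrical symmetry E is radial; use a coaxial Gaussian cylinder of radius 0.598 m and length L.
Q_enc = λL, so λ_enc = -1.73e-10 C/m.
Gauss's law: E·2πrL = λ_enc L/ε₀.
E = |λ_enc|/(2πε₀r) = (1.73×10^-10)/(2π·8.85×10^-12·0.598) = 5.2 N/C.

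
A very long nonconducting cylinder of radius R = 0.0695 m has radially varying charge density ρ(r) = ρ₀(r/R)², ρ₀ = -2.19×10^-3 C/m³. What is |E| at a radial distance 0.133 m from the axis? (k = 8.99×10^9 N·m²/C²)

2.25×10^6 N/C

By cylindrical symmetry E is radial; use a coaxial Gaussian cylinder of radius 0.133 m and length L (r > R, full charge per length enclosed).
λ_enc = 2π ∫₀^R ρ₀(r'/R)^2 r' dr' = 2πρ₀R²/4 = -1.662×10^-5 C/m.
By Gauss's law (flux through the curved wall only), E·2πrL = λ_enc L/ε₀.
E = 2k|λ_enc|/r = 2(8.99×10^9)(1.662×10^-5)/(0.133) = 2.25e6 N/C.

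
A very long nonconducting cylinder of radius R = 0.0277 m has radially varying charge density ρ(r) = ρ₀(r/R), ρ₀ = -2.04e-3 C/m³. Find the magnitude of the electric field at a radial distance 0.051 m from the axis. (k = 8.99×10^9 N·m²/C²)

|E| = 1.16×10^6 N/C

Choose a coaxial cylinder of radius r = 0.051 m (arbitrary length L) as the Gaussian surface (r > R, full charge per length enclosed).
λ_enc = 2π ∫₀^R ρ₀(r'/R)^1 r' dr' = 2πρ₀R²/3 = -3.278×10^-6 C/m.
Since E is radial and uniform over the curved surface, Φ = E·2πrL = Q_enc/ε₀ = λ_enc L/ε₀.
E = 2k|λ_enc|/r = 2(8.99×10^9)(3.278e-6)/(0.051) = 1.16×10^6 N/C.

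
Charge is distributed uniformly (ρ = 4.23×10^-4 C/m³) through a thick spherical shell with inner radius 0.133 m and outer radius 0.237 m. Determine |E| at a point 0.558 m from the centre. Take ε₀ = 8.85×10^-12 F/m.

E = 5.61×10^5 N/C

Symmetry ⇒ E = E(r) r̂. Gaussian sphere of radius r = 0.558 m (r > 0.237 m, enclosing the whole shell).
Q_enc = ρ·(4π/3)(b³ − a³) = (4.23×10^-4)·(4π/3)·((0.237)³ − (0.133)³) = 1.942×10^-5 C.
Since E is radial and uniform over the Gaussian sphere, Φ = E·4πr² = Q_enc/ε₀.
E = |Q_enc|/(4πε₀r²) = (1.942×10^-5)/(4π·8.85×10^-12·(0.558)²) = 5.61e5 N/C.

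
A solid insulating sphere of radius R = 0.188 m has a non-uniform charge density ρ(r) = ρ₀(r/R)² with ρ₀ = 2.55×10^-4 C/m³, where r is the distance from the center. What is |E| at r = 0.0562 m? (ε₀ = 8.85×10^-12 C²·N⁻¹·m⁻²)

E = 2.89×10^4 N/C

Use a concentric Gaussian sphere at r = 0.0562 m (r < R).
Integrate the density: Q_enc = 4π ∫₀^r ρ₀(r'/R)^2 r'² dr' = 4πρ₀ r^5/(5·R²) = 1.017e-8 C.
Since E is radial and uniform over the Gaussian sphere, Φ = E·4πr² = Q_enc/ε₀.
E = |Q_enc|/(4πε₀r²) = (1.017×10^-8)/(4π·8.85×10^-12·(0.0562)²) = 2.89×10^4 N/C.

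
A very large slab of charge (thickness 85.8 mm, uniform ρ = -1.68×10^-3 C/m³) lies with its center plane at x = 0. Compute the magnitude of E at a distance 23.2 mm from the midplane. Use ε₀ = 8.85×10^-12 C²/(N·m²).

By symmetry E is perpendicular to the slab. A Gaussian pillbox from −23.2 mm to +23.2 mm (face area A) lies entirely within the slab.
Q_enc = ρ·(2x)·A and flux = 2EA, so 2EA = 2ρxA/ε₀ ⇒ E = |ρ|x/ε₀.
E = (1.68×10^-3)(0.0232)/(8.85×10^-12) = 4.40×10^6 N/C.

|E| ≈ 4.40×10^6 N/C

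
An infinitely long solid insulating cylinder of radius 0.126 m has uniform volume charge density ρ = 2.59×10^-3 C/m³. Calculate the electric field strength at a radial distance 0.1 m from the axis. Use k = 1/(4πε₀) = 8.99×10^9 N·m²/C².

Coaxial Gaussian cylinder, radius r = 0.1 m, length L (r < R).
Charge inside radius r per length L is ρ·πr²·L, so λ_enc = ρπr² = 8.137×10^-5 C/m.
Since E is radial and uniform over the curved surface, Φ = E·2πrL = Q_enc/ε₀ = λ_enc L/ε₀.
E = 2k|λ_enc|/r = 2(8.99×10^9)(8.137×10^-5)/(0.1) = 1.46e7 N/C.

E = 1.46e7 N/C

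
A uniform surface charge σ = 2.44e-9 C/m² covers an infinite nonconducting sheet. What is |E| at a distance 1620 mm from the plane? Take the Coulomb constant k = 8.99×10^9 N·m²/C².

|E| ≈ 138 V/m

By planar symmetry E is perpendicular to the sheet and uniform; use a Gaussian pillbox with flat faces of area A on each side of the sheet.
Only the two end caps contribute flux: Φ = 2EA. With Q_enc = σA, Gauss's law gives E = |σ|/(2ε₀).
E = 2πk|σ| = 2π(8.99×10^9)(2.44×10^-9) = 138 N/C.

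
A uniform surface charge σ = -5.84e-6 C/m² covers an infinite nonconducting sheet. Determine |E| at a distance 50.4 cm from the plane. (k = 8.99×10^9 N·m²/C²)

|E| ≈ 3.30×10^5 V/m

Choose a cylindrical pillbox piercing the sheet, end faces (area A) parallel to it.
Flux Φ = 2EA and Q_enc = σA, so 2EA = σA/ε₀ ⇒ E = |σ|/(2ε₀), independent of distance.
E = 2πk|σ| = 2π(8.99×10^9)(5.84×10^-6) = 3.30e5 N/C.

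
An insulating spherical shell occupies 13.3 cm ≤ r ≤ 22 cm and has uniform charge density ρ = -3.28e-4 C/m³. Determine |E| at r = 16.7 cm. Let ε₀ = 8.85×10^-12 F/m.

1.02e6 N/C

Use a concentric Gaussian sphere at r = 16.7 cm (within the shell material, 13.3 cm < r < 22 cm).
Enclosed charge is the volume from a to r: Q_enc = (4π/3)ρ(r³ − a³) = -3.167×10^-6 C.
Since E is radial and uniform over the Gaussian sphere, Φ = E·4πr² = Q_enc/ε₀.
E = |Q_enc|/(4πε₀r²) = (3.167×10^-6)/(4π·8.85×10^-12·(0.167)²) = 1.02×10^6 N/C.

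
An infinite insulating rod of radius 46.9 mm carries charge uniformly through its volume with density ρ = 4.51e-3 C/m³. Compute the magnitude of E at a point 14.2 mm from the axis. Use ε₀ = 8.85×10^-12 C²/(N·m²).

3.62×10^6 V/m

Take a coaxial cylindrical Gaussian surface of radius r = 14.2 mm and length L (r < R).
Charge inside radius r per length L is ρ·πr²·L, so λ_enc = ρπr² = 2.857e-6 C/m.
By Gauss's law (flux through the curved wall only), E·2πrL = λ_enc L/ε₀.
E = |λ_enc|/(2πε₀r) = (2.857e-6)/(2π·8.85×10^-12·0.0142) = 3.62×10^6 N/C.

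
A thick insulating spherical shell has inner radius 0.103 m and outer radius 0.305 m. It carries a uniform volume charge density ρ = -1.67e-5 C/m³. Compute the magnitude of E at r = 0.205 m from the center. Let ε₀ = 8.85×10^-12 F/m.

E = 1.13×10^5 N/C

By spherical symmetry E is radial; choose a Gaussian sphere of radius r = 0.205 m (within the shell material, 0.103 m < r < 0.305 m).
Enclosed charge is the volume from a to r: Q_enc = (4π/3)ρ(r³ − a³) = -5.262×10^-7 C.
Gauss's law: E·4πr² = Q_enc/ε₀.
E = |Q_enc|/(4πε₀r²) = (5.262×10^-7)/(4π·8.85×10^-12·(0.205)²) = 1.13e5 N/C.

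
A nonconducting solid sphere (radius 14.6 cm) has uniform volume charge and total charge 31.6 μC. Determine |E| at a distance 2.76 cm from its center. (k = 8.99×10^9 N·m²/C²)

|E| ≈ 2.52×10^6 N/C

By spherical symmetry E is radial; choose a Gaussian sphere of radius r = 2.76 cm (r < R).
Only the charge within r is enclosed: Q_enc = Q·(r/R)³ = (31.6 μC)·(2.76 cm/14.6 cm)³ = 2.135e-7 C.
Gauss's law: E·4πr² = Q_enc/ε₀.
E = k|Q_enc|/r² = (8.99×10^9)(2.135×10^-7)/(0.0276)² = 2.52×10^6 N/C.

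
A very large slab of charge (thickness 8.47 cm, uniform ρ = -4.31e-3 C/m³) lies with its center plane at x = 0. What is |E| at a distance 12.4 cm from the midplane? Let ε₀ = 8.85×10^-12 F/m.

|E| ≈ 2.06×10^7 N/C

The point |x| = 12.4 cm lies outside the slab (half-thickness 0.04235 m). A symmetric pillbox spanning the full slab encloses Q_enc = ρ·d·A.
Flux = 2EA ⇒ E = |ρ|d/(2ε₀), independent of distance outside.
E = (4.31×10^-3)(0.0847)/(2·8.85×10^-12) = 2.06e7 N/C.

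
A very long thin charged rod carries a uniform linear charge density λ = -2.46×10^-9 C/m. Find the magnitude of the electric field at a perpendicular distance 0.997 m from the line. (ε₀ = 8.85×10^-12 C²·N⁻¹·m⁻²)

Coaxial Gaussian cylinder, radius r = 0.997 m, length L.
Q_enc = λL, so λ_enc = -2.46×10^-9 C/m.
Since E is radial and uniform over the curved surface, Φ = E·2πrL = Q_enc/ε₀ = λ_enc L/ε₀.
E = |λ_enc|/(2πε₀r) = (2.46e-9)/(2π·8.85×10^-12·0.997) = 44.4 N/C.

44.4 V/m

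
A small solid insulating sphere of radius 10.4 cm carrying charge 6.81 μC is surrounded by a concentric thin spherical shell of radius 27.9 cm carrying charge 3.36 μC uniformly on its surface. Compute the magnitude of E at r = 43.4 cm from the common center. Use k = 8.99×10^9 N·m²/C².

|E| = 4.85×10^5 N/C

Symmetry ⇒ E = E(r) r̂. Gaussian sphere of radius r = 43.4 cm (r > 27.9 cm, enclosing both).
Q_enc = (6.81 μC) + (3.36 μC) = 1.017e-5 C.
By Gauss's law, ∮E·dA = E·4πr² = Q_enc/ε₀.
E = k|Q_enc|/r² = (8.99×10^9)(1.017×10^-5)/(0.434)² = 4.85×10^5 N/C.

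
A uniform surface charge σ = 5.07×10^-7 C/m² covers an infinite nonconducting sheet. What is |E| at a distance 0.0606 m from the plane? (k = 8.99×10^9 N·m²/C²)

The symmetry is planar: E is normal to the sheet and the same magnitude on both sides. Take a pillbox straddling the sheet with end-cap area A.
Only the two end caps contribute flux: Φ = 2EA. With Q_enc = σA, Gauss's law gives E = |σ|/(2ε₀).
E = 2πk|σ| = 2π(8.99×10^9)(5.07e-7) = 2.86e4 N/C.

2.86×10^4 N/C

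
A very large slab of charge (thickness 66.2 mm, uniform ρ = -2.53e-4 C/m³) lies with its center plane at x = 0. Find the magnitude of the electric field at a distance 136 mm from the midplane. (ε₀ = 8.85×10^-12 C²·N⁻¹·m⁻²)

The point |x| = 136 mm lies outside the slab (half-thickness 0.0331 m). A symmetric pillbox spanning the full slab encloses Q_enc = ρ·d·A.
Flux = 2EA ⇒ E = |ρ|d/(2ε₀), independent of distance outside.
E = (2.53×10^-4)(0.0662)/(2·8.85×10^-12) = 9.46e5 N/C.

E = 9.46e5 V/m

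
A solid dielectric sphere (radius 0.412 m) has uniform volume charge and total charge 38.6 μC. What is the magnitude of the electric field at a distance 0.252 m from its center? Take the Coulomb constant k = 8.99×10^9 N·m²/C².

|E| ≈ 1.25e6 N/C

Symmetry ⇒ E = E(r) r̂. Gaussian sphere of radius r = 0.252 m (r < R).
Only the charge within r is enclosed: Q_enc = Q·(r/R)³ = (38.6 μC)·(0.252 m/0.412 m)³ = 8.833×10^-6 C.
Since E is radial and uniform over the Gaussian sphere, Φ = E·4πr² = Q_enc/ε₀.
E = k|Q_enc|/r² = (8.99×10^9)(8.833e-6)/(0.252)² = 1.25×10^6 N/C.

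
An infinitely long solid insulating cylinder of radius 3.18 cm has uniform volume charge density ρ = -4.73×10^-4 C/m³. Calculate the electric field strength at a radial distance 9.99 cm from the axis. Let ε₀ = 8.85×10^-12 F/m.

Take a coaxial cylindrical Gaussian surface of radius r = 9.99 cm and length L (r > 3.18 cm, full cross-section enclosed).
λ_enc = ρ·πR² = (-4.73×10^-4)π(0.0318)² = -1.503×10^-6 C/m.
Since E is radial and uniform over the curved surface, Φ = E·2πrL = Q_enc/ε₀ = λ_enc L/ε₀.
E = |λ_enc|/(2πε₀r) = (1.503×10^-6)/(2π·8.85×10^-12·0.0999) = 2.71×10^5 N/C.

|E| = 2.71e5 V/m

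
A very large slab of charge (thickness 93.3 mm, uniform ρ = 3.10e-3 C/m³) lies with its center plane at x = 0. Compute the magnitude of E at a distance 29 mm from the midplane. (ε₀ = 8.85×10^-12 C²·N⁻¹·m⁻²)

By symmetry E is perpendicular to the slab. A Gaussian pillbox from −29 mm to +29 mm (face area A) lies entirely within the slab.
Q_enc = ρ·(2x)·A and flux = 2EA, so 2EA = 2ρxA/ε₀ ⇒ E = |ρ|x/ε₀.
E = (3.10×10^-3)(0.029)/(8.85×10^-12) = 1.02×10^7 N/C.

E ≈ 1.02×10^7 V/m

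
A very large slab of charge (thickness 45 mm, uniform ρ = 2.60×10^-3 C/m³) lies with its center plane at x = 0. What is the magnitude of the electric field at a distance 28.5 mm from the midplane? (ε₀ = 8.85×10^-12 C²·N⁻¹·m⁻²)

The point |x| = 28.5 mm lies outside the slab (half-thickness 0.0225 m). A symmetric pillbox spanning the full slab encloses Q_enc = ρ·d·A.
Flux = 2EA ⇒ E = |ρ|d/(2ε₀), independent of distance outside.
E = (2.60×10^-3)(0.045)/(2·8.85×10^-12) = 6.61×10^6 N/C.

|E| ≈ 6.61×10^6 V/m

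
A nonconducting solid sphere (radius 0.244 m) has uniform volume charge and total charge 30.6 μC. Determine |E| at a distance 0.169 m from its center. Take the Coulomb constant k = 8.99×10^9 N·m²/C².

Take a concentric spherical Gaussian surface of radius r = 0.169 m (r < R).
For a uniform sphere the enclosed fraction is (r/R)³, so Q_enc = (30.6 μC)(0.169/0.244)³ = 1.017×10^-5 C.
Applying ∮E·dA = Q_enc/ε₀ with Φ = E(4πr²):
E = k|Q_enc|/r² = (8.99×10^9)(1.017×10^-5)/(0.169)² = 3.20e6 N/C.

|E| = 3.20e6 N/C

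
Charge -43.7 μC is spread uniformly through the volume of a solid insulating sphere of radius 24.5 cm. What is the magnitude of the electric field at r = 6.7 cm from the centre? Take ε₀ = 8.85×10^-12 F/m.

|E| = 1.79×10^6 N/C

Use a concentric Gaussian sphere at r = 6.7 cm (r < R).
Only the charge within r is enclosed: Q_enc = Q·(r/R)³ = (-43.7 μC)·(6.7 cm/24.5 cm)³ = -8.937e-7 C.
Applying ∮E·dA = Q_enc/ε₀ with Φ = E(4πr²):
E = |Q_enc|/(4πε₀r²) = (8.937×10^-7)/(4π·8.85×10^-12·(0.067)²) = 1.79×10^6 N/C.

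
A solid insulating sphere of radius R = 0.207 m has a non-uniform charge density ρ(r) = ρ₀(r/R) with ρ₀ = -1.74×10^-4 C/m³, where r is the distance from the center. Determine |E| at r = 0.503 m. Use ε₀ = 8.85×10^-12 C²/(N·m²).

1.72×10^5 N/C

Use a concentric Gaussian sphere at r = 0.503 m (r > R, all charge enclosed).
Q_enc = 4π ∫₀^R ρ₀(r'/R)^1 r'² dr' = 4πρ₀R³/4 = -4.849e-6 C.
By Gauss's law, ∮E·dA = E·4πr² = Q_enc/ε₀.
E = |Q_enc|/(4πε₀r²) = (4.849×10^-6)/(4π·8.85×10^-12·(0.503)²) = 1.72×10^5 N/C.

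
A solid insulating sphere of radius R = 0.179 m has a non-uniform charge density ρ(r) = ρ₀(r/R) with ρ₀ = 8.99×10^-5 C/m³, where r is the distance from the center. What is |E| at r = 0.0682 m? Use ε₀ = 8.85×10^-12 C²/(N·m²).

6.60×10^4 V/m

Use a concentric Gaussian sphere at r = 0.0682 m (r < R).
Q_enc = ∫₀^r ρ(r')·4πr'² dr' = (4πρ₀/R) ∫₀^r r'^3 dr' = 4πρ₀ r^4/(4·R) = 3.413×10^-8 C.
By Gauss's law, ∮E·dA = E·4πr² = Q_enc/ε₀.
E = |Q_enc|/(4πε₀r²) = (3.413e-8)/(4π·8.85×10^-12·(0.0682)²) = 6.60e4 N/C.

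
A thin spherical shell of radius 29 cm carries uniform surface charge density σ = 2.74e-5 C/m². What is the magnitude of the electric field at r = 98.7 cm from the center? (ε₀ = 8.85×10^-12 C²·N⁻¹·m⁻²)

Symmetry ⇒ E = E(r) r̂. Gaussian sphere of radius r = 98.7 cm (r > 29 cm).
The entire shell is enclosed: Q_enc = σ·4πR² = (2.74e-5)·4π·(0.29)² = 2.896×10^-5 C.
Gauss's law: E·4πr² = Q_enc/ε₀.
E = |Q_enc|/(4πε₀r²) = (2.896×10^-5)/(4π·8.85×10^-12·(0.987)²) = 2.67×10^5 N/C.

|E| ≈ 2.67×10^5 N/C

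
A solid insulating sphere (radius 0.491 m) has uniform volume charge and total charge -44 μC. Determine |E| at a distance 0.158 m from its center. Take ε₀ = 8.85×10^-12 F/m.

|E| ≈ 5.28×10^5 V/m

By spherical symmetry E is radial; choose a Gaussian sphere of radius r = 0.158 m (r < R).
Only the charge within r is enclosed: Q_enc = Q·(r/R)³ = (-44 μC)·(0.158 m/0.491 m)³ = -1.466×10^-6 C.
By Gauss's law, ∮E·dA = E·4πr² = Q_enc/ε₀.
E = |Q_enc|/(4πε₀r²) = (1.466e-6)/(4π·8.85×10^-12·(0.158)²) = 5.28×10^5 N/C.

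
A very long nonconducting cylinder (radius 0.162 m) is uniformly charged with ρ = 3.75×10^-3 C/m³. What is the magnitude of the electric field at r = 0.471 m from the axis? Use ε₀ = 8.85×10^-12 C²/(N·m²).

Choose a coaxial cylinder of radius r = 0.471 m (arbitrary length L) as the Gaussian surface (r > 0.162 m, full cross-section enclosed).
λ_enc = ρ·πR² = (3.75×10^-3)π(0.162)² = 3.092×10^-4 C/m.
Since E is radial and uniform over the curved surface, Φ = E·2πrL = Q_enc/ε₀ = λ_enc L/ε₀.
E = |λ_enc|/(2πε₀r) = (3.092×10^-4)/(2π·8.85×10^-12·0.471) = 1.18×10^7 N/C.

1.18e7 V/m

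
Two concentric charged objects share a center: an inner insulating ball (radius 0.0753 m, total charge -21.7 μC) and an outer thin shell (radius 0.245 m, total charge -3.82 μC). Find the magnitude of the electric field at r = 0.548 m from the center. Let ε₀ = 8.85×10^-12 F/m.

Use a concentric Gaussian sphere at r = 0.548 m (r > 0.245 m, enclosing both).
Q_enc = (-21.7 μC) + (-3.82 μC) = -2.552e-5 C.
Gauss's law: E·4πr² = Q_enc/ε₀.
E = |Q_enc|/(4πε₀r²) = (2.552×10^-5)/(4π·8.85×10^-12·(0.548)²) = 7.64×10^5 N/C.

|E| = 7.64×10^5 V/m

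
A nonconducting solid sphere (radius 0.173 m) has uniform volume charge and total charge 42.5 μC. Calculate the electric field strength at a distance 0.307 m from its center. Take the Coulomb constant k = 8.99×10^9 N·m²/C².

Take a concentric spherical Gaussian surface of radius r = 0.307 m (r > R, so the entire charge is enclosed).
Q_enc = 42.5 μC = 4.25e-5 C.
Gauss's law: E·4πr² = Q_enc/ε₀.
E = k|Q_enc|/r² = (8.99×10^9)(4.25e-5)/(0.307)² = 4.05×10^6 N/C.

4.05×10^6 N/C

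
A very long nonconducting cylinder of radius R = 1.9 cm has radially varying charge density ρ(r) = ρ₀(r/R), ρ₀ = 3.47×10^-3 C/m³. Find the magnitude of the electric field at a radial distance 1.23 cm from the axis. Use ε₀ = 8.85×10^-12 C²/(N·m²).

E ≈ 1.04×10^6 N/C

By cylindrical symmetry E is radial; use a coaxial Gaussian cylinder of radius 1.23 cm and length L (r < R).
λ_enc = ∫₀^r ρ(r')·2πr' dr' = (2πρ₀/R)·r^3/3 = 7.118×10^-7 C/m.
Since E is radial and uniform over the curved surface, Φ = E·2πrL = Q_enc/ε₀ = λ_enc L/ε₀.
E = |λ_enc|/(2πε₀r) = (7.118×10^-7)/(2π·8.85×10^-12·0.0123) = 1.04e6 N/C.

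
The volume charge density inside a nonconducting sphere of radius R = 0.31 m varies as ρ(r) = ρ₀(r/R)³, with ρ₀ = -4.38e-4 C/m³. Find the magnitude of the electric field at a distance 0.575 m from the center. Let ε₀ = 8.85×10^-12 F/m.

Symmetry ⇒ E = E(r) r̂. Gaussian sphere of radius r = 0.575 m (r > R, all charge enclosed).
Q_enc = 4π ∫₀^R ρ₀(r'/R)^3 r'² dr' = 4πρ₀R³/6 = -2.733e-5 C.
Since E is radial and uniform over the Gaussian sphere, Φ = E·4πr² = Q_enc/ε₀.
E = |Q_enc|/(4πε₀r²) = (2.733×10^-5)/(4π·8.85×10^-12·(0.575)²) = 7.43×10^5 N/C.

|E| ≈ 7.43×10^5 V/m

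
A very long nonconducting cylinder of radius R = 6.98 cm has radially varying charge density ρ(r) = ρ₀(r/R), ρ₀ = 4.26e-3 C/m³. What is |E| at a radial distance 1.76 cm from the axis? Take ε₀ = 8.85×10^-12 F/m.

Coaxial Gaussian cylinder, radius r = 1.76 cm, length L (r < R).
Integrating ρ over the cross-section to radius r: λ_enc = (2πρ₀/R) ∫₀^r r'^2 dr' = 2πρ₀ r^3/(3·R) = 6.969×10^-7 C/m.
By Gauss's law (flux through the curved wall only), E·2πrL = λ_enc L/ε₀.
E = |λ_enc|/(2πε₀r) = (6.969×10^-7)/(2π·8.85×10^-12·0.0176) = 7.12×10^5 N/C.

E = 7.12×10^5 N/C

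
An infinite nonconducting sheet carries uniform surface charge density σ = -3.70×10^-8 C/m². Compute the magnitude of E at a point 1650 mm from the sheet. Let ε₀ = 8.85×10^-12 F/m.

E ≈ 2.09×10^3 N/C

The symmetry is planar: E is normal to the sheet and the same magnitude on both sides. Take a pillbox straddling the sheet with end-cap area A.
Flux Φ = 2EA and Q_enc = σA, so 2EA = σA/ε₀ ⇒ E = |σ|/(2ε₀), independent of distance.
E = |σ|/(2ε₀) = (3.70×10^-8)/(2·8.85×10^-12) = 2.09×10^3 N/C.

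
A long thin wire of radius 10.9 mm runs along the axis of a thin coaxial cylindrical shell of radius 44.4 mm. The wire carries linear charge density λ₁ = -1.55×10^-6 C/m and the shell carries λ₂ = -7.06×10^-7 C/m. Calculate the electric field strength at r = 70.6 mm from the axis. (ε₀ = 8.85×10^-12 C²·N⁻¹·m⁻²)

Coaxial Gaussian cylinder, radius r = 70.6 mm, length L (r > 44.4 mm, enclosing both).
λ_enc = λ₁ + λ₂ = (-1.55×10^-6) + (-7.06e-7) = -2.256×10^-6 C/m.
Gauss's law: E·2πrL = λ_enc L/ε₀.
E = |λ_enc|/(2πε₀r) = (2.256×10^-6)/(2π·8.85×10^-12·0.0706) = 5.75e5 N/C.

|E| ≈ 5.75×10^5 N/C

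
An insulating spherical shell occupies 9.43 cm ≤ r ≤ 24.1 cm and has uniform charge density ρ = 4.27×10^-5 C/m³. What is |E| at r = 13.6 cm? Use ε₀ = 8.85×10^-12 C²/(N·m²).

By spherical symmetry E is radial; choose a Gaussian sphere of radius r = 13.6 cm (within the shell material, 9.43 cm < r < 24.1 cm).
Only the shell between 9.43 cm and r is enclosed: Q_enc = ρ·(4π/3)(r³ − a³) = (4.27×10^-5)·(4π/3)·((0.136)³ − (0.0943)³) = 2.999×10^-7 C.
Gauss's law: E·4πr² = Q_enc/ε₀.
E = |Q_enc|/(4πε₀r²) = (2.999×10^-7)/(4π·8.85×10^-12·(0.136)²) = 1.46×10^5 N/C.

|E| ≈ 1.46×10^5 N/C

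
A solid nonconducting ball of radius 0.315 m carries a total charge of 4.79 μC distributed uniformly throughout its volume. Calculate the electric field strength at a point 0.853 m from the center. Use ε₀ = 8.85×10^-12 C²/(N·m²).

By spherical symmetry E is radial; choose a Gaussian sphere of radius r = 0.853 m (r > R, so the entire charge is enclosed).
Q_enc = 4.79 μC = 4.79×10^-6 C.
Applying ∮E·dA = Q_enc/ε₀ with Φ = E(4πr²):
E = |Q_enc|/(4πε₀r²) = (4.79×10^-6)/(4π·8.85×10^-12·(0.853)²) = 5.92e4 N/C.

E ≈ 5.92×10^4 N/C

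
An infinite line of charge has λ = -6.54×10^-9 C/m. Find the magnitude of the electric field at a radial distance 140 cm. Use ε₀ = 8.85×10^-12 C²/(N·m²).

Coaxial Gaussian cylinder, radius r = 140 cm, length L.
Q_enc = λL, so λ_enc = -6.54×10^-9 C/m.
Since E is radial and uniform over the curved surface, Φ = E·2πrL = Q_enc/ε₀ = λ_enc L/ε₀.
E = |λ_enc|/(2πε₀r) = (6.54×10^-9)/(2π·8.85×10^-12·1.4) = 84 N/C.

|E| ≈ 84 N/C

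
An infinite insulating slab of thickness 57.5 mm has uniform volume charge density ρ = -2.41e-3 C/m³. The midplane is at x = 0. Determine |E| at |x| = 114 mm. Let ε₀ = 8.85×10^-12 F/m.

7.83×10^6 N/C

The point |x| = 114 mm lies outside the slab (half-thickness 0.02875 m). A symmetric pillbox spanning the full slab encloses Q_enc = ρ·d·A.
Flux = 2EA ⇒ E = |ρ|d/(2ε₀), independent of distance outside.
E = (2.41×10^-3)(0.0575)/(2·8.85×10^-12) = 7.83×10^6 N/C.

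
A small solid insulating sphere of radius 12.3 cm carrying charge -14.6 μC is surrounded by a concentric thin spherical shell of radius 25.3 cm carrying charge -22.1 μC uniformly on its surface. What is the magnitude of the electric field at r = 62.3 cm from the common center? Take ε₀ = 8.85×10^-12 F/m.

Symmetry ⇒ E = E(r) r̂. Gaussian sphere of radius r = 62.3 cm (r > 25.3 cm, enclosing both).
Q_enc = (-14.6 μC) + (-22.1 μC) = -3.67×10^-5 C.
Applying ∮E·dA = Q_enc/ε₀ with Φ = E(4πr²):
E = |Q_enc|/(4πε₀r²) = (3.67e-5)/(4π·8.85×10^-12·(0.623)²) = 8.50×10^5 N/C.

|E| = 8.50e5 V/m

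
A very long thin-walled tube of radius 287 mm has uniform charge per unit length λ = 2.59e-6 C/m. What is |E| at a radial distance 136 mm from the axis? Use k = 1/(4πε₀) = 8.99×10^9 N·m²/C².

|E| = 0 V/m

Choose a coaxial cylinder of radius r = 136 mm (arbitrary length L) as the Gaussian surface (r < 287 mm, inside the shell).
No charge is enclosed, so Gauss's law gives E·2πrL = 0 ⇒ E = 0.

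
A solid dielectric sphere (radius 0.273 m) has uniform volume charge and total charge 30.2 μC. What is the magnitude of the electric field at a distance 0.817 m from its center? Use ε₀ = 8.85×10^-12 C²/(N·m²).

Use a concentric Gaussian sphere at r = 0.817 m (r > R, so the entire charge is enclosed).
Q_enc = 30.2 μC = 3.02×10^-5 C.
Applying ∮E·dA = Q_enc/ε₀ with Φ = E(4πr²):
E = |Q_enc|/(4πε₀r²) = (3.02e-5)/(4π·8.85×10^-12·(0.817)²) = 4.07e5 N/C.

4.07×10^5 N/C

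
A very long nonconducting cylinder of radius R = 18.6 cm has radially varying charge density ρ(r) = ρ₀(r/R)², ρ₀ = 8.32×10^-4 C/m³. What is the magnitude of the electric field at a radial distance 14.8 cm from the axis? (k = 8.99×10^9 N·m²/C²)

Take a coaxial cylindrical Gaussian surface of radius r = 14.8 cm and length L (r < R).
λ_enc = ∫₀^r ρ(r')·2πr' dr' = (2πρ₀/R²)·r^4/4 = 1.812×10^-5 C/m.
Gauss's law: E·2πrL = λ_enc L/ε₀.
E = 2k|λ_enc|/r = 2(8.99×10^9)(1.812×10^-5)/(0.148) = 2.20e6 N/C.

E = 2.20e6 N/C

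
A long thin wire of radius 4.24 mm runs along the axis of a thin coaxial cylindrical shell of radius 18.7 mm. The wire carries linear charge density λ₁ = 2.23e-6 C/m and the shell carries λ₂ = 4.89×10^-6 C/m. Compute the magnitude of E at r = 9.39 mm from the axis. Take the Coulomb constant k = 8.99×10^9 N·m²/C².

By cylindrical symmetry E is radial; use a coaxial Gaussian cylinder of radius 9.39 mm and length L (between the conductors, 4.24 mm < r < 18.7 mm).
The shell at 18.7 mm lies outside the Gaussian surface, so λ_enc = λ₁ = 2.23e-6 C/m.
Since E is radial and uniform over the curved surface, Φ = E·2πrL = Q_enc/ε₀ = λ_enc L/ε₀.
E = 2k|λ_enc|/r = 2(8.99×10^9)(2.23e-6)/(0.00939) = 4.27×10^6 N/C.

E ≈ 4.27×10^6 V/m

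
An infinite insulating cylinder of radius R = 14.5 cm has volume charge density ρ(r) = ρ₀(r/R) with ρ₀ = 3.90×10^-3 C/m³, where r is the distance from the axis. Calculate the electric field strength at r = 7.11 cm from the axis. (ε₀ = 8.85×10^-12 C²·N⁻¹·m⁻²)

E ≈ 5.12×10^6 N/C

Choose a coaxial cylinder of radius r = 7.11 cm (arbitrary length L) as the Gaussian surface (r < R).
Integrating ρ over the cross-section to radius r: λ_enc = (2πρ₀/R) ∫₀^r r'^2 dr' = 2πρ₀ r^3/(3·R) = 2.025×10^-5 C/m.
By Gauss's law (flux through the curved wall only), E·2πrL = λ_enc L/ε₀.
E = |λ_enc|/(2πε₀r) = (2.025×10^-5)/(2π·8.85×10^-12·0.0711) = 5.12e6 N/C.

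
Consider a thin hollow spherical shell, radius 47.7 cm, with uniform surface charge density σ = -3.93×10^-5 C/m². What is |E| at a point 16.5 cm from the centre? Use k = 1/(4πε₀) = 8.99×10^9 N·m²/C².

By spherical symmetry E is radial; choose a Gaussian sphere of radius r = 16.5 cm (inside the shell, r < 47.7 cm).
No charge lies within this surface, so Q_enc = 0 and Gauss's law gives E·4πr² = 0 ⇒ E = 0.

|E| = 0 N/C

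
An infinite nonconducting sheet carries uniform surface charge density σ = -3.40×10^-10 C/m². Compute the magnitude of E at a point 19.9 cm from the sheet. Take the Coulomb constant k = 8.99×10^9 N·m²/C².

E ≈ 19.2 N/C

By planar symmetry E is perpendicular to the sheet and uniform; use a Gaussian pillbox with flat faces of area A on each side of the sheet.
Flux Φ = 2EA and Q_enc = σA, so 2EA = σA/ε₀ ⇒ E = |σ|/(2ε₀), independent of distance.
E = 2πk|σ| = 2π(8.99×10^9)(3.40e-10) = 19.2 N/C.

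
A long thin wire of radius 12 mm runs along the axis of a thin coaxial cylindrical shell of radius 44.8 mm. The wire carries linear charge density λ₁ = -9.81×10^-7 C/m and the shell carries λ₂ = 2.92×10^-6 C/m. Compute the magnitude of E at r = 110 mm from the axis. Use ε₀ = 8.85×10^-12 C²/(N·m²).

|E| = 3.17e5 N/C

Take a coaxial cylindrical Gaussian surface of radius r = 110 mm and length L (r > 44.8 mm, enclosing both).
λ_enc = λ₁ + λ₂ = (-9.81×10^-7) + (2.92×10^-6) = 1.939×10^-6 C/m.
Applying ∮E·dA = Q_enc/ε₀ with the end caps contributing no flux:
E = |λ_enc|/(2πε₀r) = (1.939×10^-6)/(2π·8.85×10^-12·0.11) = 3.17×10^5 N/C.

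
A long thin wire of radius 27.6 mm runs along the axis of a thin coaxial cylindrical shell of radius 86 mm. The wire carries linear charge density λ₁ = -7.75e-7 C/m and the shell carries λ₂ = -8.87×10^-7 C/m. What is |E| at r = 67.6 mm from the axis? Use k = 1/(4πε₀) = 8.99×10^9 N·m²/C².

Choose a coaxial cylinder of radius r = 67.6 mm (arbitrary length L) as the Gaussian surface (between the conductors, 27.6 mm < r < 86 mm).
Only the inner wire is enclosed; the outer shell contributes nothing inside itself. λ_enc = λ₁ = -7.75e-7 C/m.
Since E is radial and uniform over the curved surface, Φ = E·2πrL = Q_enc/ε₀ = λ_enc L/ε₀.
E = 2k|λ_enc|/r = 2(8.99×10^9)(7.75×10^-7)/(0.0676) = 2.06×10^5 N/C.

E ≈ 2.06×10^5 N/C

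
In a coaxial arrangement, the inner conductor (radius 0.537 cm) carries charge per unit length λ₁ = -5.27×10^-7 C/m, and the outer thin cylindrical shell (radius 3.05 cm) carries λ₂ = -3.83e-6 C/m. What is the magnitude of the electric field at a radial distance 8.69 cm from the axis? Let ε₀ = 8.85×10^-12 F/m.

Choose a coaxial cylinder of radius r = 8.69 cm (arbitrary length L) as the Gaussian surface (r > 3.05 cm, enclosing both).
λ_enc = λ₁ + λ₂ = (-5.27×10^-7) + (-3.83e-6) = -4.357×10^-6 C/m.
Since E is radial and uniform over the curved surface, Φ = E·2πrL = Q_enc/ε₀ = λ_enc L/ε₀.
E = |λ_enc|/(2πε₀r) = (4.357e-6)/(2π·8.85×10^-12·0.0869) = 9.02×10^5 N/C.

E = 9.02×10^5 N/C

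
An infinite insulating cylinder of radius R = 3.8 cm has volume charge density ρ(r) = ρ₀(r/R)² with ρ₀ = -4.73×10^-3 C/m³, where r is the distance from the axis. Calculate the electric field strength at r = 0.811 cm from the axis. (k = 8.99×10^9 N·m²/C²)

By cylindrical symmetry E is radial; use a coaxial Gaussian cylinder of radius 0.811 cm and length L (r < R).
Integrating ρ over the cross-section to radius r: λ_enc = (2πρ₀/R²) ∫₀^r r'^3 dr' = 2πρ₀ r^4/(4·R²) = -2.226×10^-8 C/m.
By Gauss's law (flux through the curved wall only), E·2πrL = λ_enc L/ε₀.
E = 2k|λ_enc|/r = 2(8.99×10^9)(2.226×10^-8)/(0.00811) = 4.93×10^4 N/C.

4.93×10^4 N/C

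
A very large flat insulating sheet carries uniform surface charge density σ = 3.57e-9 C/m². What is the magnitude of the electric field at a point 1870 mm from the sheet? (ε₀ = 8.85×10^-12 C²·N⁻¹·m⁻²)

E = 202 V/m

By planar symmetry E is perpendicular to the sheet and uniform; use a Gaussian pillbox with flat faces of area A on each side of the sheet.
Only the two end caps contribute flux: Φ = 2EA. With Q_enc = σA, Gauss's law gives E = |σ|/(2ε₀).
E = |σ|/(2ε₀) = (3.57×10^-9)/(2·8.85×10^-12) = 202 N/C.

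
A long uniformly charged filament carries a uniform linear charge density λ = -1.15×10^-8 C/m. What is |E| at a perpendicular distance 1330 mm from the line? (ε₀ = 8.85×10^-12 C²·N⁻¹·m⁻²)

|E| ≈ 155 V/m

Coaxial Gaussian cylinder, radius r = 1330 mm, length L.
Q_enc = λL, so λ_enc = -1.15×10^-8 C/m.
Gauss's law: E·2πrL = λ_enc L/ε₀.
E = |λ_enc|/(2πε₀r) = (1.15×10^-8)/(2π·8.85×10^-12·1.33) = 155 N/C.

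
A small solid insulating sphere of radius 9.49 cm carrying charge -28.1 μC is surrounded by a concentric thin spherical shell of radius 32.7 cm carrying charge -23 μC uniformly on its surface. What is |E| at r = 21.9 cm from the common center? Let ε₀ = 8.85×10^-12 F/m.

5.27×10^6 N/C

Use a concentric Gaussian sphere at r = 21.9 cm (between the bodies, 9.49 cm < r < 32.7 cm).
The shell at 32.7 cm lies outside the Gaussian surface, so Q_enc = -28.1 μC = -2.81×10^-5 C.
By Gauss's law, ∮E·dA = E·4πr² = Q_enc/ε₀.
E = |Q_enc|/(4πε₀r²) = (2.81×10^-5)/(4π·8.85×10^-12·(0.219)²) = 5.27e6 N/C.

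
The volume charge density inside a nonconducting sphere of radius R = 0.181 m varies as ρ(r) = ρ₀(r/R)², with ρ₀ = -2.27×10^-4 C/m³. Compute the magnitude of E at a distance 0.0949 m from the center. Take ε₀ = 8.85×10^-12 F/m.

By spherical symmetry E is radial; choose a Gaussian sphere of radius r = 0.0949 m (r < R).
Q_enc = ∫₀^r ρ(r')·4πr'² dr' = (4πρ₀/R²) ∫₀^r r'^4 dr' = 4πρ₀ r^5/(5·R²) = -1.34×10^-7 C.
Since E is radial and uniform over the Gaussian sphere, Φ = E·4πr² = Q_enc/ε₀.
E = |Q_enc|/(4πε₀r²) = (1.34×10^-7)/(4π·8.85×10^-12·(0.0949)²) = 1.34×10^5 N/C.

|E| ≈ 1.34e5 N/C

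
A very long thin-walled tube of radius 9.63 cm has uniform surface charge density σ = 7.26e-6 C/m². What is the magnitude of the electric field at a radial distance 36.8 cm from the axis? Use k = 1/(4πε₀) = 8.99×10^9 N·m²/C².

E ≈ 2.15×10^5 N/C

Take a coaxial cylindrical Gaussian surface of radius r = 36.8 cm and length L (r > 9.63 cm).
The whole shell is enclosed: λ_enc = σ·2πR = (7.26e-6)·2π·(0.0963) = 4.393e-6 C/m.
Gauss's law: E·2πrL = λ_enc L/ε₀.
E = 2k|λ_enc|/r = 2(8.99×10^9)(4.393e-6)/(0.368) = 2.15e5 N/C.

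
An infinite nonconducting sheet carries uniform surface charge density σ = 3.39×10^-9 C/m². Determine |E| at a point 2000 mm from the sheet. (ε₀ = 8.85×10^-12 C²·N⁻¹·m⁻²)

E ≈ 192 N/C

By planar symmetry E is perpendicular to the sheet and uniform; use a Gaussian pillbox with flat faces of area A on each side of the sheet.
Flux Φ = 2EA and Q_enc = σA, so 2EA = σA/ε₀ ⇒ E = |σ|/(2ε₀), independent of distance.
E = |σ|/(2ε₀) = (3.39×10^-9)/(2·8.85×10^-12) = 192 N/C.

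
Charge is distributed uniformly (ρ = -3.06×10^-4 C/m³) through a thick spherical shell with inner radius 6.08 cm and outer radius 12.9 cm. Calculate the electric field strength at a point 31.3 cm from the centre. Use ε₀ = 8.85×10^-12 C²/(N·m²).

|E| = 2.26×10^5 V/m

Use a concentric Gaussian sphere at r = 31.3 cm (r > 12.9 cm, enclosing the whole shell).
Q_enc = ρ·(4π/3)(b³ − a³) = (-3.06×10^-4)·(4π/3)·((0.129)³ − (0.0608)³) = -2.463e-6 C.
By Gauss's law, ∮E·dA = E·4πr² = Q_enc/ε₀.
E = |Q_enc|/(4πε₀r²) = (2.463×10^-6)/(4π·8.85×10^-12·(0.313)²) = 2.26×10^5 N/C.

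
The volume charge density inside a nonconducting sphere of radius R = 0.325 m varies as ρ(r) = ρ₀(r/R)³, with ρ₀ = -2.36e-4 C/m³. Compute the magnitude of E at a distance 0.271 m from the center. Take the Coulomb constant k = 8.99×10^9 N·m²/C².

|E| ≈ 6.98×10^5 N/C

By spherical symmetry E is radial; choose a Gaussian sphere of radius r = 0.271 m (r < R).
Q_enc = ∫₀^r ρ(r')·4πr'² dr' = (4πρ₀/R³) ∫₀^r r'^5 dr' = 4πρ₀ r^6/(6·R³) = -5.703×10^-6 C.
Gauss's law: E·4πr² = Q_enc/ε₀.
E = k|Q_enc|/r² = (8.99×10^9)(5.703e-6)/(0.271)² = 6.98e5 N/C.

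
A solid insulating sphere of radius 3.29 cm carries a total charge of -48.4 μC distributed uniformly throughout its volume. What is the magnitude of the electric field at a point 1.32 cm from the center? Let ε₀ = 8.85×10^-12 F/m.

By spherical symmetry E is radial; choose a Gaussian sphere of radius r = 1.32 cm (r < R).
For a uniform sphere the enclosed fraction is (r/R)³, so Q_enc = (-48.4 μC)(0.0132/0.0329)³ = -3.126e-6 C.
Applying ∮E·dA = Q_enc/ε₀ with Φ = E(4πr²):
E = |Q_enc|/(4πε₀r²) = (3.126e-6)/(4π·8.85×10^-12·(0.0132)²) = 1.61×10^8 N/C.

E ≈ 1.61×10^8 V/m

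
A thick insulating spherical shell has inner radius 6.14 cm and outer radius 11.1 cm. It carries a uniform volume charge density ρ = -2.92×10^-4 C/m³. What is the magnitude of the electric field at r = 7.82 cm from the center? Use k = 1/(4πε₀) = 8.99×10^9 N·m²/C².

Symmetry ⇒ E = E(r) r̂. Gaussian sphere of radius r = 7.82 cm (within the shell material, 6.14 cm < r < 11.1 cm).
Only the shell between 6.14 cm and r is enclosed: Q_enc = ρ·(4π/3)(r³ − a³) = (-2.92×10^-4)·(4π/3)·((0.0782)³ − (0.0614)³) = -3.018×10^-7 C.
Gauss's law: E·4πr² = Q_enc/ε₀.
E = k|Q_enc|/r² = (8.99×10^9)(3.018×10^-7)/(0.0782)² = 4.44×10^5 N/C.

4.44×10^5 N/C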